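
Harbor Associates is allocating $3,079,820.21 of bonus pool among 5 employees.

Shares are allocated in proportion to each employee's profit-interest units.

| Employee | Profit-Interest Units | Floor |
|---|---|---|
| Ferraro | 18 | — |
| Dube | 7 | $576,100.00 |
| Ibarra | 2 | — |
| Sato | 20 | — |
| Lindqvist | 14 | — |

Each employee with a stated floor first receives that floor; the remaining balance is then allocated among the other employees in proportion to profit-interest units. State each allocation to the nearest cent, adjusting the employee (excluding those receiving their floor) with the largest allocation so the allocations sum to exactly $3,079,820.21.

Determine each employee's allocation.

Guaranteed amounts: Dube $576,100.00. Balance $2,503,720.21.
Balance split over remaining profit-interest units 54: Ferraro 834,573.4033 → $834,573.40; Ibarra 92,730.3781 → $92,730.38; Sato 927,303.7815 → $927,303.78; Lindqvist 649,112.6470 → $649,112.65.

Ferraro: $834,573.40 · Dube: $576,100.00 · Ibarra: $92,730.38 · Sato: $927,303.78 · Lindqvist: $649,112.65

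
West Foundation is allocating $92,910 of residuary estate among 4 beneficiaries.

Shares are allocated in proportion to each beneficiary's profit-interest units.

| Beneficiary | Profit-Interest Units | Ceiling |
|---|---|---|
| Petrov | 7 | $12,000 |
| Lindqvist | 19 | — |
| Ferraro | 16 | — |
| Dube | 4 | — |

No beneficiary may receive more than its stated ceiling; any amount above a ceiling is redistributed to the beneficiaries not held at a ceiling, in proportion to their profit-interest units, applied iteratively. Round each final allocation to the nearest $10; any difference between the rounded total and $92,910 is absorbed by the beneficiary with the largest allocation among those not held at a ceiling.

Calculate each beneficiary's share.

Petrov: $12,000 | Lindqvist: $39,420 | Ferraro: $33,190 | Dube: $8,300

Sum of profit-interest units: 46.
Pro-rata shares before constraints: Petrov 14,138.48; Lindqvist 38,375.87; Ferraro 32,316.52; Dube 8,079.13.
Capped: Petrov ($12,000); balance $80,910 reallocated over remaining profit-interest units 39.
Shares after redistribution: Lindqvist 39,417.69 → $39,420; Ferraro 33,193.85 → $33,190; Dube 8,298.46 → $8,300.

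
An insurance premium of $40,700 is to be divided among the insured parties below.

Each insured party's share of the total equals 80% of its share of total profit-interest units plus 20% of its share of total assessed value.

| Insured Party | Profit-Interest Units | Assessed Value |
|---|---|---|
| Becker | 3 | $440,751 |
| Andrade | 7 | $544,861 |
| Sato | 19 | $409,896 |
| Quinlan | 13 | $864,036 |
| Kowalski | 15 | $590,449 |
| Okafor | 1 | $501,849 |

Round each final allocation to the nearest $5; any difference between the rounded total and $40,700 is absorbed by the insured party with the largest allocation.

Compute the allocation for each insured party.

Becker: $2,755 | Andrade: $5,255 | Sato: $11,660 | Quinlan: $9,395 | Kowalski: $9,855 | Okafor: $1,780

Totals — profit-interest units 58, assessed value 3,351,842.
Composite weights (80% profit-interest units + 20% assessed value): Becker 0.0677; Andrade 0.1291; Sato 0.2865; Quinlan 0.2309; Kowalski 0.2421; Okafor 0.0437.
Proportional shares: Becker 2,754.51; Andrade 5,252.86; Sato 11,661.65; Quinlan 9,396.26; Kowalski 9,854.60; Okafor 1,780.13.
At nearest $5: Becker $2,755; Andrade $5,255; Sato $11,660; Quinlan $9,395; Kowalski $9,855; Okafor $1,780. Sum = $40,700.
Rounded total matches; no reconciliation needed.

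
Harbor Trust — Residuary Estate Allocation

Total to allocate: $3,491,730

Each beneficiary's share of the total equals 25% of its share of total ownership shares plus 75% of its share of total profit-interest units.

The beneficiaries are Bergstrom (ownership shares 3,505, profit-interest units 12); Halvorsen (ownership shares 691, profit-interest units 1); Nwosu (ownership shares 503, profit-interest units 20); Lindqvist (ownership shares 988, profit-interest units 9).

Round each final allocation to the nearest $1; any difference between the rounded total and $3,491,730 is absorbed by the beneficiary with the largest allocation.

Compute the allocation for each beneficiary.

Ownership shares total 5,687; profit-interest units total 42.
Blended shares (25% ownership shares + 75% profit-interest units): Bergstrom 0.3684; Halvorsen 0.0482; Nwosu 0.3793; Lindqvist 0.2041.
Proportional shares: Bergstrom 1,286,231.80; Halvorsen 168,418.15; Nwosu 1,324,254.98; Lindqvist 712,825.07.
Rounded to nearest $1: Bergstrom $1,286,232; Halvorsen $168,418; Nwosu $1,324,255; Lindqvist $712,825. Sum = $3,491,730.
Sum already equals the total — no adjustment.

Bergstrom: $1,286,232 · Halvorsen: $168,418 · Nwosu: $1,324,255 · Lindqvist: $712,825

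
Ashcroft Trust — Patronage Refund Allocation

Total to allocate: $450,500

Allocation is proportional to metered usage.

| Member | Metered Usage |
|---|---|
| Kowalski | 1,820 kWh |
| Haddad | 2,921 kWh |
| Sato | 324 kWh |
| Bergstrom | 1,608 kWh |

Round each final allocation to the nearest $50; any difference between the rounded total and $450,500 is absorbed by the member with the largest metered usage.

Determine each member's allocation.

Combined metered usage = 1,820 + 2,921 + 324 + 1,608 = 6,673.
Pro-rata amounts: Kowalski 122,869.77; Haddad 197,199.24; Sato 21,873.52; Bergstrom 108,557.47.
Rounded to nearest $50: Kowalski $122,850; Haddad $197,200; Sato $21,850; Bergstrom $108,550. Sum = $450,450.
Difference $450,500 − $450,450 = +$50 applied to largest metered usage (Haddad): Haddad becomes $197,250.

Kowalski: $122,850 | Haddad: $197,250 | Sato: $21,850 | Bergstrom: $108,550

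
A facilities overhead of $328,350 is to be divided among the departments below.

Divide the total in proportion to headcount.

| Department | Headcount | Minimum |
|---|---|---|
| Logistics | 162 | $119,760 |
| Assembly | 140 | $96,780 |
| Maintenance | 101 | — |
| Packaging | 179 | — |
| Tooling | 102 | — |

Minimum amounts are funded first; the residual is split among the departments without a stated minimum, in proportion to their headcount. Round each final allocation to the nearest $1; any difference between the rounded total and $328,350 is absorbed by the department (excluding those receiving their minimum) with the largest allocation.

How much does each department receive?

Minimums first: Logistics $119,760; Assembly $96,780. Residual $111,810.
Residual split over remaining headcount 382: Maintenance 29,562.33 → $29,562; Packaging 52,392.64 → $52,393; Tooling 29,855.03 → $29,855.

Logistics: $119,760 · Assembly: $96,780 · Maintenance: $29,562 · Packaging: $52,393 · Tooling: $29,855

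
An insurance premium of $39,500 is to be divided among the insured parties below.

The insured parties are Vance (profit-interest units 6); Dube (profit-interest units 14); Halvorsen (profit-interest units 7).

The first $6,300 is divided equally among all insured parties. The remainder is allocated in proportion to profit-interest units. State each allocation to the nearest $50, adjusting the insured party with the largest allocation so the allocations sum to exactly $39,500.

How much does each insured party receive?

$6,300 shared equally gives $2,100 per insured party.
Remainder $33,200 by profit-interest units (total 27): Vance 7,377.78 → $7,400; Dube 17,214.81 → $17,200; Halvorsen 8,607.41 → $8,600.
Totals: Vance $2,100 + $7,400 = $9,500; Dube $2,100 + $17,200 = $19,300; Halvorsen $2,100 + $8,600 = $10,700.

Vance: $9,500; Dube: $19,300; Halvorsen: $10,700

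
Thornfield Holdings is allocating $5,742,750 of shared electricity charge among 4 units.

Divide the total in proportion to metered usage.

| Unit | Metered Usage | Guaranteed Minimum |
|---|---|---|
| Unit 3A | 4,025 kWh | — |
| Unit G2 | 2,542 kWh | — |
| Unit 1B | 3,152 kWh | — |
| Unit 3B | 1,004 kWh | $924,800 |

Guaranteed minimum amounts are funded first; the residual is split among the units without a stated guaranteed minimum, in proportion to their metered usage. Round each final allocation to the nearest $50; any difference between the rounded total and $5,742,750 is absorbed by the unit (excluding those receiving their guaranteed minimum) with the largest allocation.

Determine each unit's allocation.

Unit 3A: $1,995,300; Unit G2: $1,260,150; Unit 1B: $1,562,500; Unit 3B: $924,800

Fund the minimums — Unit 3B $924,800. Remaining pool $4,817,950.
Remaining pool split over remaining metered usage 9,719: Unit 3A 1,995,292.60 → $1,995,300; Unit G2 1,260,132.62 → $1,260,150; Unit 1B 1,562,524.79 → $1,562,500.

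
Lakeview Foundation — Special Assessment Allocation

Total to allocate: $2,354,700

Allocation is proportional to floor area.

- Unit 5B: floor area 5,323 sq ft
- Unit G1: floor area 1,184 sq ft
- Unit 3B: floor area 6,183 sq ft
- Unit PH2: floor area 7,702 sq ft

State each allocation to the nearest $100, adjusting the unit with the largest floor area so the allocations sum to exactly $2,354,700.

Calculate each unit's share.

Combined floor area = 20,392.
Raw shares: Unit 5B 5,323/20,392 × $2,354,700 = 614,656.14; Unit G1 1,184/20,392 × $2,354,700 = 136,718.56; Unit 3B 6,183/20,392 × $2,354,700 = 713,961.85; Unit PH2 7,702/20,392 × $2,354,700 = 889,363.45.
Rounded to nearest $100: Unit 5B $614,700; Unit G1 $136,700; Unit 3B $714,000; Unit PH2 $889,400. Sum = $2,354,800.
Difference $2,354,700 − $2,354,800 = −$100 applied to largest floor area (Unit PH2): Unit PH2 becomes $889,300.

Unit 5B: $614,700; Unit G1: $136,700; Unit 3B: $714,000; Unit PH2: $889,300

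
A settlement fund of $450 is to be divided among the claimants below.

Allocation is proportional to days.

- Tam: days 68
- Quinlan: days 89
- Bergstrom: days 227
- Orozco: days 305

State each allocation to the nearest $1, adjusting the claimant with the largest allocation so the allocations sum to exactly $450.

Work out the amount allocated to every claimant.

Days total: 689.
Unrounded shares: Tam 68/689 × $450 = 44.41; Quinlan 89/689 × $450 = 58.13; Bergstrom 227/689 × $450 = 148.26; Orozco 305/689 × $450 = 199.20.
At nearest $1: Tam $44; Quinlan $58; Bergstrom $148; Orozco $199. Sum = $449.
Difference $450 − $449 = +$1 applied to largest allocation (Orozco): Orozco becomes $200.

Tam: $44 · Quinlan: $58 · Bergstrom: $148 · Orozco: $200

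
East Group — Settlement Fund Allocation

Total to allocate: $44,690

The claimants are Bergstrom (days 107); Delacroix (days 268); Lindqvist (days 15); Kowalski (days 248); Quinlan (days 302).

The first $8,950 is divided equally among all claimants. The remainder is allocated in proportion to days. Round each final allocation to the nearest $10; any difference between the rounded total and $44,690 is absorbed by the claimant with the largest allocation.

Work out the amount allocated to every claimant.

Bergstrom: $5,860 · Delacroix: $11,980 · Lindqvist: $2,360 · Kowalski: $11,220 · Quinlan: $13,270

First tranche $8,950 split equally: $1,790 each.
Remainder $35,740 by days (total 940): Bergstrom 4,068.28 → $4,070; Delacroix 10,189.70 → $10,190; Lindqvist 570.32 → $570; Kowalski 9,429.28 → $9,430; Quinlan 11,482.43 → $11,480.
Totals: Bergstrom $1,790 + $4,070 = $5,860; Delacroix $1,790 + $10,190 = $11,980; Lindqvist $1,790 + $570 = $2,360; Kowalski $1,790 + $9,430 = $11,220; Quinlan $1,790 + $11,480 = $13,270.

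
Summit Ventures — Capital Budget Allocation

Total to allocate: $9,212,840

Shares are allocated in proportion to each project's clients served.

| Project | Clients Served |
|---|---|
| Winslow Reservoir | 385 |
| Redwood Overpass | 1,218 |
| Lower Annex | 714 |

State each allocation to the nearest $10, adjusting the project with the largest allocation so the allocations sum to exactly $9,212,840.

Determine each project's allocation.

Winslow Reservoir: $1,530,830; Redwood Overpass: $4,843,010; Lower Annex: $2,839,000

Combined clients served = 2,317.
Pro-rata amounts: Winslow Reservoir 385/2,317 × $9,212,840 = 1,530,834.44; Redwood Overpass 1,218/2,317 × $9,212,840 = 4,843,003.50; Lower Annex 714/2,317 × $9,212,840 = 2,839,002.05.
Rounded to nearest $10: Winslow Reservoir $1,530,830; Redwood Overpass $4,843,000; Lower Annex $2,839,000. Sum = $9,212,830.
Difference $9,212,840 − $9,212,830 = +$10 applied to largest allocation (Redwood Overpass): Redwood Overpass becomes $4,843,010.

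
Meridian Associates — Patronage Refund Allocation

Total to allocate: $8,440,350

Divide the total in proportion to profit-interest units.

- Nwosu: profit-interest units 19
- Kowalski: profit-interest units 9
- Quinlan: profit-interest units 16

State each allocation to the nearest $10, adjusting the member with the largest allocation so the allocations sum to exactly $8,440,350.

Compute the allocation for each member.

Nwosu: $3,644,690 | Kowalski: $1,726,440 | Quinlan: $3,069,220

Sum of profit-interest units: 44.
Pro-rata amounts: Nwosu 19/44 × $8,440,350 = 3,644,696.59; Kowalski 9/44 × $8,440,350 = 1,726,435.23; Quinlan 16/44 × $8,440,350 = 3,069,218.18.
Rounded to nearest $10: Nwosu $3,644,700; Kowalski $1,726,440; Quinlan $3,069,220. Sum = $8,440,360.
Difference $8,440,350 − $8,440,360 = −$10 applied to largest allocation (Nwosu): Nwosu becomes $3,644,690.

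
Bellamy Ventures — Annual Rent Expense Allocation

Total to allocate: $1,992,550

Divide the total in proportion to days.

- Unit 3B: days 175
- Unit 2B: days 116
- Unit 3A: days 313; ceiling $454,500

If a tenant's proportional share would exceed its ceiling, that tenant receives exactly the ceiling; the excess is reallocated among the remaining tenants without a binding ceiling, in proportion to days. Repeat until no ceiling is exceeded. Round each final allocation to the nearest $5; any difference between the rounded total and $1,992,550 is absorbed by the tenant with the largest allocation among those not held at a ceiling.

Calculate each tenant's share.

Days total: 604.
Pro-rata shares before constraints: Unit 3B 577,311.67; Unit 2B 382,675.17; Unit 3A 1,032,563.16.
Capped: Unit 3A ($454,500); balance $1,538,050 reallocated over remaining days 291.
Shares after redistribution: Unit 3B 924,944.16 → $924,945; Unit 2B 613,105.84 → $613,105.

Unit 3B: $924,945 | Unit 2B: $613,105 | Unit 3A: $454,500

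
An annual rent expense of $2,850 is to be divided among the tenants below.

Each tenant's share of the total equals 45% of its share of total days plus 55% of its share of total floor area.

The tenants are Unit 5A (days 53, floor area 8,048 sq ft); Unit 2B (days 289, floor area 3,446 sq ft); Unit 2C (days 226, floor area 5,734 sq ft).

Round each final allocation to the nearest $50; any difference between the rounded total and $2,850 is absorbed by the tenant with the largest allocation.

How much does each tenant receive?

Days total 568; floor area total 17,228.
Combined weights (45% days + 55% floor area): Unit 5A 0.2989; Unit 2B 0.3390; Unit 2C 0.3621.
Proportional shares: Unit 5A 851.92; Unit 2B 966.08; Unit 2C 1,032.00.
At nearest $50: Unit 5A $850; Unit 2B $950; Unit 2C $1,050. Sum = $2,850.
Sum already equals the total — no adjustment.

Unit 5A: $850; Unit 2B: $950; Unit 2C: $1,050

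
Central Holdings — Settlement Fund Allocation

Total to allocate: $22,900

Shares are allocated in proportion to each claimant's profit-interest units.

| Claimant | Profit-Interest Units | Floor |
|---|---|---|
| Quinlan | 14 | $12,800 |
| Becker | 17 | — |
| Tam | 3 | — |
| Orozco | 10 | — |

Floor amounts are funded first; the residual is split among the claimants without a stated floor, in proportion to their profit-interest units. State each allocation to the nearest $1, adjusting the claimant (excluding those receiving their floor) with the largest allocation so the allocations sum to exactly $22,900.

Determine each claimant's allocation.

Minimums first: Quinlan $12,800. Remaining pool $10,100.
Remaining pool split over remaining profit-interest units 30: Becker 5,723.33 → $5,723; Tam 1,010.00 → $1,010; Orozco 3,366.67 → $3,367.

Quinlan: $12,800 | Becker: $5,723 | Tam: $1,010 | Orozco: $3,367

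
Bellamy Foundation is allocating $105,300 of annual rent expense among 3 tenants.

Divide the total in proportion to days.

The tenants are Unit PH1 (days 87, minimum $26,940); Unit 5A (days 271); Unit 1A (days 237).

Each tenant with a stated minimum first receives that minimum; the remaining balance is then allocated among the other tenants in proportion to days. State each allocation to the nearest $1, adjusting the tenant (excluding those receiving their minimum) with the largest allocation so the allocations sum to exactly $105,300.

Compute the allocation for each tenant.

Unit PH1: $26,940 · Unit 5A: $41,802 · Unit 1A: $36,558

Guaranteed amounts: Unit PH1 $26,940. Remaining pool $78,360.
Remaining pool split over remaining days 508: Unit 5A 41,802.28 → $41,802; Unit 1A 36,557.72 → $36,558.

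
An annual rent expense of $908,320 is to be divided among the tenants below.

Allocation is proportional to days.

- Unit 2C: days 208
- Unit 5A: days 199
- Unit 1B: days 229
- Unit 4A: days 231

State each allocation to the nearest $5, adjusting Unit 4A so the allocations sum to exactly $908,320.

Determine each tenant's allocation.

Unit 2C: $217,915 · Unit 5A: $208,485 · Unit 1B: $239,915 · Unit 4A: $242,005

Combined days = 867.
Pro-rata amounts: Unit 2C 208/867 × $908,320 = 217,912.99; Unit 5A 199/867 × $908,320 = 208,484.06; Unit 1B 229/867 × $908,320 = 239,913.82; Unit 4A 231/867 × $908,320 = 242,009.13.
After rounding ($5): Unit 2C $217,915; Unit 5A $208,485; Unit 1B $239,915; Unit 4A $242,010. Sum = $908,325.
Difference $908,320 − $908,325 = −$5 applied to Unit 4A: Unit 4A becomes $242,005.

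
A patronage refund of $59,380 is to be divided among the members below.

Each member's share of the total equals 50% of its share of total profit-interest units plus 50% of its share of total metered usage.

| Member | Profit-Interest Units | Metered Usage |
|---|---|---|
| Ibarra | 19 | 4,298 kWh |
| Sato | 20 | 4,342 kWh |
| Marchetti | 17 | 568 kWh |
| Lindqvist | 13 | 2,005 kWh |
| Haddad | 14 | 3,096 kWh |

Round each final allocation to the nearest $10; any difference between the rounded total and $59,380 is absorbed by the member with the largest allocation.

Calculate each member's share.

Totals — profit-interest units 83, metered usage 14,309.
Composite weights (50% profit-interest units + 50% metered usage): Ibarra 0.2646; Sato 0.2722; Marchetti 0.1223; Lindqvist 0.1484; Haddad 0.1925.
Raw shares: Ibarra 15,714.50; Sato 16,163.51; Marchetti 7,259.64; Lindqvist 8,810.45; Haddad 11,431.90.
After rounding ($10): Ibarra $15,710; Sato $16,160; Marchetti $7,260; Lindqvist $8,810; Haddad $11,430. Sum = $59,370.
Difference $59,380 − $59,370 = +$10 applied to largest allocation (Sato): Sato becomes $16,170.

Ibarra: $15,710 | Sato: $16,170 | Marchetti: $7,260 | Lindqvist: $8,810 | Haddad: $11,430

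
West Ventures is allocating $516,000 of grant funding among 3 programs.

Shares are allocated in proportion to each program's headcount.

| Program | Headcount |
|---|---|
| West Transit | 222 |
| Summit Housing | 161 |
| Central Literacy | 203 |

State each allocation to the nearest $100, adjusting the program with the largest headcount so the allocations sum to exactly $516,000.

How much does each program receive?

Headcount total: 586.
Unrounded shares: West Transit 222/586 × $516,000 = 195,481.23; Summit Housing 161/586 × $516,000 = 141,767.92; Central Literacy 203/586 × $516,000 = 178,750.85.
After rounding ($100): West Transit $195,500; Summit Housing $141,800; Central Literacy $178,800. Sum = $516,100.
Difference $516,000 − $516,100 = −$100 applied to largest headcount (West Transit): West Transit becomes $195,400.

West Transit: $195,400 · Summit Housing: $141,800 · Central Literacy: $178,800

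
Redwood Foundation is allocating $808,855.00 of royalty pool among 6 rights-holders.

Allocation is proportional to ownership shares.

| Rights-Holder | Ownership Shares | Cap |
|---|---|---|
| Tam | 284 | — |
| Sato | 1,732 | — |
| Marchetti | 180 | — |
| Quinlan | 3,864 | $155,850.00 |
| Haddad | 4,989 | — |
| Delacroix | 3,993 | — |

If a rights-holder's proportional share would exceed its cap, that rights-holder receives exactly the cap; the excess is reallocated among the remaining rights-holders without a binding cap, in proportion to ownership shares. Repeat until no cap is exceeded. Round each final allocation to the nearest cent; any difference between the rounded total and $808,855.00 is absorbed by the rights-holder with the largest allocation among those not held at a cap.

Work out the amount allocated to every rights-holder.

Tam: $16,590.93; Sato: $101,181.31; Marchetti: $10,515.38; Quinlan: $155,850.00; Haddad: $291,451.24; Delacroix: $233,266.14

Sum of ownership shares: 15,042.
Unconstrained shares: Tam 15,271.5610; Sato 93,135.0126; Marchetti 9,679.1584; Quinlan 207,779.2661; Haddad 268,274.0058; Delacroix 214,715.9962.
Cap binds for Quinlan ($155,850.00); residual $653,005.00 reallocated over remaining ownership shares 11,178.
Redistributed shares: Tam 16,590.9304 → $16,590.93; Sato 101,181.3079 → $101,181.31; Marchetti 10,515.3784 → $10,515.38; Haddad 291,451.2386 → $291,451.24; Delacroix 233,266.1447 → $233,266.14.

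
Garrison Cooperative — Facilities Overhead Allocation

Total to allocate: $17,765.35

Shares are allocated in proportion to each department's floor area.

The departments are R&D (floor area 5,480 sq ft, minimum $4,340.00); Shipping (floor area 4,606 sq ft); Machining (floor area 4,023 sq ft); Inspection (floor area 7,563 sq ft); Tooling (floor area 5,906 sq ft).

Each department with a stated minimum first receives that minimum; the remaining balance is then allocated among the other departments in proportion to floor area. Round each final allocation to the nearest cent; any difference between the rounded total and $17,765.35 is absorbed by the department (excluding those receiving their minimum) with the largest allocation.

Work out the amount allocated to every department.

R&D: $4,340.00; Shipping: $2,798.31; Machining: $2,444.12; Inspection: $4,594.81; Tooling: $3,588.11

Guaranteed amounts: R&D $4,340.00. Residual $13,425.35.
Residual split over remaining floor area 22,098: Shipping 2,798.3149 → $2,798.31; Machining 2,444.1209 → $2,444.12; Inspection 4,594.8014 → $4,594.80; Tooling 3,588.1128 → $3,588.11.
Rounding difference +$0.01 applied to Inspection → $4,594.81.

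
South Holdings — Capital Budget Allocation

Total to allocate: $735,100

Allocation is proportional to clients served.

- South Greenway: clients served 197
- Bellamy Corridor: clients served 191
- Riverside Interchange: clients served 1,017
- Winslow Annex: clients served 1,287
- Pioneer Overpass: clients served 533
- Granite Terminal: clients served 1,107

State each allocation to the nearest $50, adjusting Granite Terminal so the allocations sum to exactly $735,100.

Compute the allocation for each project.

Clients served total: 4,332.
Raw shares: South Greenway 197/4,332 × $735,100 = 33,429.06; Bellamy Corridor 191/4,332 × $735,100 = 32,410.92; Riverside Interchange 1,017/4,332 × $735,100 = 172,575.42; Winslow Annex 1,287/4,332 × $735,100 = 218,391.90; Pioneer Overpass 533/4,332 × $735,100 = 90,445.13; Granite Terminal 1,107/4,332 × $735,100 = 187,847.58.
After rounding ($50): South Greenway $33,450; Bellamy Corridor $32,400; Riverside Interchange $172,600; Winslow Annex $218,400; Pioneer Overpass $90,450; Granite Terminal $187,850. Sum = $735,150.
Difference $735,100 − $735,150 = −$50 applied to Granite Terminal: Granite Terminal becomes $187,800.

South Greenway: $33,450 · Bellamy Corridor: $32,400 · Riverside Interchange: $172,600 · Winslow Annex: $218,400 · Pioneer Overpass: $90,450 · Granite Terminal: $187,800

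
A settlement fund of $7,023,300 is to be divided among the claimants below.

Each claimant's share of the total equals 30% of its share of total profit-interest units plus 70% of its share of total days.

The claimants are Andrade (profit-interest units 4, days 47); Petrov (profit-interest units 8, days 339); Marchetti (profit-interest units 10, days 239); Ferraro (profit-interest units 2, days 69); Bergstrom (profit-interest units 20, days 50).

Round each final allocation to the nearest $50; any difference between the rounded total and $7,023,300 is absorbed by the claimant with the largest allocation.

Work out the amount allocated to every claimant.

Totals — profit-interest units 44, days 744.
Composite weights (30% profit-interest units + 70% days): Andrade 0.0715; Petrov 0.3735; Marchetti 0.2930; Ferraro 0.0786; Bergstrom 0.1834.
Raw shares: Andrade 502,117.89; Petrov 2,623,181.95; Marchetti 2,058,159.87; Ferraro 551,720.38; Bergstrom 1,288,119.90.
Rounded to nearest $50: Andrade $502,100; Petrov $2,623,200; Marchetti $2,058,150; Ferraro $551,700; Bergstrom $1,288,100. Sum = $7,023,250.
Difference $7,023,300 − $7,023,250 = +$50 applied to largest allocation (Petrov): Petrov becomes $2,623,250.

Andrade: $502,100 | Petrov: $2,623,250 | Marchetti: $2,058,150 | Ferraro: $551,700 | Bergstrom: $1,288,100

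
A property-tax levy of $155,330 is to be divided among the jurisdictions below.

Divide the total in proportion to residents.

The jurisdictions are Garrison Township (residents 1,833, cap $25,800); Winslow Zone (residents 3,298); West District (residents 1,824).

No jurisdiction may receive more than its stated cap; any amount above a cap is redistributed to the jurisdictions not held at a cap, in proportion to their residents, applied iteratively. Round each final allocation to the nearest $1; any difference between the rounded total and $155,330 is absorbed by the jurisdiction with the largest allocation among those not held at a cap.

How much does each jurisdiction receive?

Residents total: 6,955.
Proportional shares (ignoring caps): Garrison Township 40,937.44; Winslow Zone 73,656.12; West District 40,736.44.
Held at cap: Garrison Township ($25,800); remaining pool $129,530 reallocated over remaining residents 5,122.
Redistributed shares: Winslow Zone 83,402.96 → $83,403; West District 46,127.04 → $46,127.

Garrison Township: $25,800 · Winslow Zone: $83,403 · West District: $46,127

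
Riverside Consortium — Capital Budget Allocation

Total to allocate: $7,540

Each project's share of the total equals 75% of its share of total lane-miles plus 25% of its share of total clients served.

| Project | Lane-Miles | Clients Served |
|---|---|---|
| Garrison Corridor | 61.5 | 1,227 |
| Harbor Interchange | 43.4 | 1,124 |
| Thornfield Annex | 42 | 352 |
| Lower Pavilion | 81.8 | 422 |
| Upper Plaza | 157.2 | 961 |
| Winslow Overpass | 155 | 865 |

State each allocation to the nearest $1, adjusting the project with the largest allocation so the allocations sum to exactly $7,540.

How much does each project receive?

Totals — lane-miles 540.9, clients served 4,951.
Blended shares (75% lane-miles + 25% clients served): Garrison Corridor 0.1472; Harbor Interchange 0.1169; Thornfield Annex 0.0760; Lower Pavilion 0.1347; Upper Plaza 0.2665; Winslow Overpass 0.2586.
Raw shares: Garrison Corridor 1,110.13; Harbor Interchange 881.68; Thornfield Annex 573.12; Lower Pavilion 1,015.87; Upper Plaza 2,009.38; Winslow Overpass 1,949.83.
After rounding ($1): Garrison Corridor $1,110; Harbor Interchange $882; Thornfield Annex $573; Lower Pavilion $1,016; Upper Plaza $2,009; Winslow Overpass $1,950. Sum = $7,540.
Sum already equals the total — no adjustment.

Garrison Corridor: $1,110; Harbor Interchange: $882; Thornfield Annex: $573; Lower Pavilion: $1,016; Upper Plaza: $2,009; Winslow Overpass: $1,950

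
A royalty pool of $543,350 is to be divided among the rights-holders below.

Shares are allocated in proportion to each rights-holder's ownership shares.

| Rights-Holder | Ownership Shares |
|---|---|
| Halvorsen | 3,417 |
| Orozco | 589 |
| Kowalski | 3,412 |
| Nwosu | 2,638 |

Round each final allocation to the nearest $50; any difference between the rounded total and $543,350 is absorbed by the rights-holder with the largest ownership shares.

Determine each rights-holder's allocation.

Combined ownership shares = 10,056.
Proportional shares: Halvorsen 3,417/10,056 × $543,350 = 184,628.77; Orozco 589/10,056 × $543,350 = 31,825.09; Kowalski 3,412/10,056 × $543,350 = 184,358.61; Nwosu 2,638/10,056 × $543,350 = 142,537.52.
After rounding ($50): Halvorsen $184,650; Orozco $31,850; Kowalski $184,350; Nwosu $142,550. Sum = $543,400.
Difference $543,350 − $543,400 = −$50 applied to largest ownership shares (Halvorsen): Halvorsen becomes $184,600.

Halvorsen: $184,600; Orozco: $31,850; Kowalski: $184,350; Nwosu: $142,550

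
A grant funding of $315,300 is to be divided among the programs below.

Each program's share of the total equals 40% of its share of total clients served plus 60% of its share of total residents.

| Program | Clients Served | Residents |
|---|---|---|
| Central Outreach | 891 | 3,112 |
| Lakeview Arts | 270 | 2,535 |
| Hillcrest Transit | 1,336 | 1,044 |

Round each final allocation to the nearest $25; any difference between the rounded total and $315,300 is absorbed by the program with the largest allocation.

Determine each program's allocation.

Central Outreach: $133,000 · Lakeview Arts: $85,300 · Hillcrest Transit: $97,000

Totals — clients served 2,497, residents 6,691.
Combined weights (40% clients served + 60% residents): Central Outreach 0.4218; Lakeview Arts 0.2706; Hillcrest Transit 0.3076.
Pro-rata amounts: Central Outreach 132,991.24; Lakeview Arts 85,311.41; Hillcrest Transit 96,997.35.
At nearest $25: Central Outreach $133,000; Lakeview Arts $85,300; Hillcrest Transit $97,000. Sum = $315,300.
Rounded total matches; no reconciliation needed.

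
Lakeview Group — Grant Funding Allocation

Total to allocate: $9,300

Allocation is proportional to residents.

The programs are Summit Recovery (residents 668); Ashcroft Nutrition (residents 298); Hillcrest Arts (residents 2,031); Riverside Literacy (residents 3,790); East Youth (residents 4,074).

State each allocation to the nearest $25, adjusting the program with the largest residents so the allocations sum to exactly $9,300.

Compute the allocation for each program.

Residents total: 668 + 298 + 2,031 + 3,790 + 4,074 = 10,861.
Unrounded shares: Summit Recovery 571.99; Ashcroft Nutrition 255.17; Hillcrest Arts 1,739.09; Riverside Literacy 3,245.28; East Youth 3,488.46.
Rounded to nearest $25: Summit Recovery $575; Ashcroft Nutrition $250; Hillcrest Arts $1,750; Riverside Literacy $3,250; East Youth $3,500. Sum = $9,325.
Difference $9,300 − $9,325 = −$25 applied to largest residents (East Youth): East Youth becomes $3,475.

Summit Recovery: $575 | Ashcroft Nutrition: $250 | Hillcrest Arts: $1,750 | Riverside Literacy: $3,250 | East Youth: $3,475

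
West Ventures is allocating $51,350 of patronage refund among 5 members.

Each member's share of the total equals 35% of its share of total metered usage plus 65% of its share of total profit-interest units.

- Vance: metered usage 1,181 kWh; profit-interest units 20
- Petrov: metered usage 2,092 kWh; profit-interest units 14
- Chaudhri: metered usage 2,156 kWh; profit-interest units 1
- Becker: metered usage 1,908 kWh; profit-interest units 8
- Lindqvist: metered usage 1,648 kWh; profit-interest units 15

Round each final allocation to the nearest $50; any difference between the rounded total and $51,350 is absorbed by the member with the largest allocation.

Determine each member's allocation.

Vance: $13,850 · Petrov: $12,250 · Chaudhri: $4,900 · Becker: $8,400 · Lindqvist: $11,950

Metered usage total 8,985; profit-interest units total 58.
Composite weights (35% metered usage + 65% profit-interest units): Vance 0.2701; Petrov 0.2384; Chaudhri 0.0952; Becker 0.1640; Lindqvist 0.2323.
Pro-rata amounts: Vance 13,871.81; Petrov 12,241.22; Chaudhri 4,888.07; Becker 8,420.32; Lindqvist 11,928.57.
At nearest $50: Vance $13,850; Petrov $12,250; Chaudhri $4,900; Becker $8,400; Lindqvist $11,950. Sum = $51,350.
Sum already equals the total — no adjustment.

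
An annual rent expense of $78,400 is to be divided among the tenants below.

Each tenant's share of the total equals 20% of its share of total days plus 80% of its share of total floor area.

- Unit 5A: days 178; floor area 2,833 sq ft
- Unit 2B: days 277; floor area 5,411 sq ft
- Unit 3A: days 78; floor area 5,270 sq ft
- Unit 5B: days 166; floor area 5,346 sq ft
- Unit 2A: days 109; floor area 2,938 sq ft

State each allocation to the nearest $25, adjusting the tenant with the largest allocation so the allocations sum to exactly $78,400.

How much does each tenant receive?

Totals — days 808, floor area 21,798.
Blended shares (20% days + 80% floor area): Unit 5A 0.1480; Unit 2B 0.2672; Unit 3A 0.2127; Unit 5B 0.2373; Unit 2A 0.1348.
Pro-rata amounts: Unit 5A 11,605.73; Unit 2B 20,944.67; Unit 3A 16,677.18; Unit 5B 18,603.58; Unit 2A 10,568.84.
At nearest $25: Unit 5A $11,600; Unit 2B $20,950; Unit 3A $16,675; Unit 5B $18,600; Unit 2A $10,575. Sum = $78,400.
No rounding difference to absorb.

Unit 5A: $11,600 | Unit 2B: $20,950 | Unit 3A: $16,675 | Unit 5B: $18,600 | Unit 2A: $10,575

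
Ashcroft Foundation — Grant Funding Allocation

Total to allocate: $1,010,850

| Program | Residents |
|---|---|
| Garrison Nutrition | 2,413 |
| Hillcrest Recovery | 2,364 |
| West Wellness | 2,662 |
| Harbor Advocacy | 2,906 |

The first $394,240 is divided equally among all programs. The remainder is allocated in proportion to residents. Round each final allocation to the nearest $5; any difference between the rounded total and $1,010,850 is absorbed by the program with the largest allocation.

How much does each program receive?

Garrison Nutrition: $242,385 | Hillcrest Recovery: $239,465 | West Wellness: $257,230 | Harbor Advocacy: $271,770

Equal tier: $394,240 ÷ 4 = $98,560 apiece.
Remainder $616,610 by residents (total 10,345): Garrison Nutrition 143,826.00 → $143,825; Hillcrest Recovery 140,905.37 → $140,905; West Wellness 158,667.55 → $158,670; Harbor Advocacy 173,211.08 → $173,210.
Totals: Garrison Nutrition $98,560 + $143,825 = $242,385; Hillcrest Recovery $98,560 + $140,905 = $239,465; West Wellness $98,560 + $158,670 = $257,230; Harbor Advocacy $98,560 + $173,210 = $271,770.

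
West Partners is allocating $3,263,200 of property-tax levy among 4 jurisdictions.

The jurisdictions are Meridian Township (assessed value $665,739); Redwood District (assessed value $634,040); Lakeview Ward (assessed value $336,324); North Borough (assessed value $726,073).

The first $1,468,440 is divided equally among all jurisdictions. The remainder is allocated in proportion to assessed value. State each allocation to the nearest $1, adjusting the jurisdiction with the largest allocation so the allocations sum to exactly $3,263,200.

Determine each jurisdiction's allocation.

First tranche $1,468,440 split equally: $367,110 each.
Remainder $1,794,760 by assessed value (total 2,362,176): Meridian Township 505,822.48 → $505,822; Redwood District 481,737.87 → $481,738; Lakeview Ward 255,535.94 → $255,536; North Borough 551,663.71 → $551,664.
Totals: Meridian Township $367,110 + $505,822 = $872,932; Redwood District $367,110 + $481,738 = $848,848; Lakeview Ward $367,110 + $255,536 = $622,646; North Borough $367,110 + $551,664 = $918,774.

Meridian Township: $872,932; Redwood District: $848,848; Lakeview Ward: $622,646; North Borough: $918,774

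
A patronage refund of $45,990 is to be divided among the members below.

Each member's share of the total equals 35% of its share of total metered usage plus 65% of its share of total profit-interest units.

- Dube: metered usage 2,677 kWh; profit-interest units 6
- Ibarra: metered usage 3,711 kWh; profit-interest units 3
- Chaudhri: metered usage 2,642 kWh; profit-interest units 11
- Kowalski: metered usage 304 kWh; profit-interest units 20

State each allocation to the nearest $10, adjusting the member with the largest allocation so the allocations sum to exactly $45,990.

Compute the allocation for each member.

Dube: $9,100 · Ibarra: $8,640 · Chaudhri: $12,780 · Kowalski: $15,470

Metered usage total 9,334; profit-interest units total 40.
Combined weights (35% metered usage + 65% profit-interest units): Dube 0.1979; Ibarra 0.1879; Chaudhri 0.2778; Kowalski 0.3364.
Raw shares: Dube 9,100.52; Ibarra 8,641.64; Chaudhri 12,776.85; Kowalski 15,471.00.
After rounding ($10): Dube $9,100; Ibarra $8,640; Chaudhri $12,780; Kowalski $15,470. Sum = $45,990.
Sum already equals the total — no adjustment.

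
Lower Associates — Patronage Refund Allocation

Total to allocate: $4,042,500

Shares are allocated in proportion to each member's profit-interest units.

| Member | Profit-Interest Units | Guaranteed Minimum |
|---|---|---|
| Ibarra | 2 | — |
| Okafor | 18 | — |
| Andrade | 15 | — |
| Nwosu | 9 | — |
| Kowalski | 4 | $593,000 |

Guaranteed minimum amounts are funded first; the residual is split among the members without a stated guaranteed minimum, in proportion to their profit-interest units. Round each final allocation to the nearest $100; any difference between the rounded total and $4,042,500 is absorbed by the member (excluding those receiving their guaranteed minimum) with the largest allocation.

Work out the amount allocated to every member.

Ibarra: $156,800 | Okafor: $1,411,100 | Andrade: $1,176,000 | Nwosu: $705,600 | Kowalski: $593,000

Fund the minimums — Kowalski $593,000. Balance $3,449,500.
Balance split over remaining profit-interest units 44: Ibarra 156,795.45 → $156,800; Okafor 1,411,159.09 → $1,411,200; Andrade 1,175,965.91 → $1,176,000; Nwosu 705,579.55 → $705,600.
Rounding difference −$100 applied to Okafor → $1,411,100.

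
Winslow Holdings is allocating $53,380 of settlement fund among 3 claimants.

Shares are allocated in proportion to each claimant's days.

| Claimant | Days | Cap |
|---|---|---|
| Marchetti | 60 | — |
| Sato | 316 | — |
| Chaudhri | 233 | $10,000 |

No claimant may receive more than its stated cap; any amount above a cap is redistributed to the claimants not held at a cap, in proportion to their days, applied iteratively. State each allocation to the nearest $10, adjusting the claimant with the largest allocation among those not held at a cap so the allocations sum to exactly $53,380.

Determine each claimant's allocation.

Total days = 609.
Unconstrained shares: Marchetti 5,259.11; Sato 27,698.00; Chaudhri 20,422.89.
Cap binds for Chaudhri ($10,000); remaining pool $43,380 reallocated over remaining days 376.
Shares after redistribution: Marchetti 6,922.34 → $6,920; Sato 36,457.66 → $36,460.

Marchetti: $6,920 · Sato: $36,460 · Chaudhri: $10,000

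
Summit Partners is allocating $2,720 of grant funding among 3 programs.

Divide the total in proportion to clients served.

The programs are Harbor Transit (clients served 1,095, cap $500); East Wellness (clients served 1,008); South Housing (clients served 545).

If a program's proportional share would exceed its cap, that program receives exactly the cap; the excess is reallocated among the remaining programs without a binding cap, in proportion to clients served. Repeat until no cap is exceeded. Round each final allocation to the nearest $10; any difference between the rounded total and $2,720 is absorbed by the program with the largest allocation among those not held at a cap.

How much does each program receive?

Clients served total: 2,648.
Pro-rata shares before constraints: Harbor Transit 1,124.77; East Wellness 1,035.41; South Housing 559.82.
Capped: Harbor Transit ($500); remaining pool $2,220 reallocated over remaining clients served 1,553.
Shares after redistribution: East Wellness 1,440.93 → $1,440; South Housing 779.07 → $780.

Harbor Transit: $500 · East Wellness: $1,440 · South Housing: $780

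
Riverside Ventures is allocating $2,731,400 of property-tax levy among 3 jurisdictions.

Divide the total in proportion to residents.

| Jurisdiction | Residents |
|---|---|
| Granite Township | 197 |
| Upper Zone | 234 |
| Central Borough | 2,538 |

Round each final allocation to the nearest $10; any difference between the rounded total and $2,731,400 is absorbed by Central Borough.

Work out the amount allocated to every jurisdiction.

Granite Township: $181,230 | Upper Zone: $215,270 | Central Borough: $2,334,900

Sum of residents: 2,969.
Raw shares: Granite Township 197/2,969 × $2,731,400 = 181,234.69; Upper Zone 234/2,969 × $2,731,400 = 215,273.69; Central Borough 2,538/2,969 × $2,731,400 = 2,334,891.61.
At nearest $10: Granite Township $181,230; Upper Zone $215,270; Central Borough $2,334,890. Sum = $2,731,390.
Difference $2,731,400 − $2,731,390 = +$10 applied to Central Borough: Central Borough becomes $2,334,900.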